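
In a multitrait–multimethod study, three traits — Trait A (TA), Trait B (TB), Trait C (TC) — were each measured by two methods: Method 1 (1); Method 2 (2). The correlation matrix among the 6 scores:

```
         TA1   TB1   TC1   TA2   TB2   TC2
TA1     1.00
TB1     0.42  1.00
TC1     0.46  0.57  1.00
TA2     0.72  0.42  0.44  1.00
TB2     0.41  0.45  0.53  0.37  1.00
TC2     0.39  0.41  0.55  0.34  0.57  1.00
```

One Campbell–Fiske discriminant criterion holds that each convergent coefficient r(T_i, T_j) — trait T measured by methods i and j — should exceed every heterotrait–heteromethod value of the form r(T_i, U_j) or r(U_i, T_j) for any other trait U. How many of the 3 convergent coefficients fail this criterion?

Convergent coefficients and their comparison sets:
TA (methods 1·2): 0.72 vs {0.41, 0.42, 0.39, 0.44} → pass.
TB (methods 1·2): 0.45 vs {0.42, 0.41, 0.41, 0.53} → fail.
TC (methods 1·2): 0.55 vs {0.44, 0.39, 0.53, 0.41} → pass.
1 of 3 fail.

1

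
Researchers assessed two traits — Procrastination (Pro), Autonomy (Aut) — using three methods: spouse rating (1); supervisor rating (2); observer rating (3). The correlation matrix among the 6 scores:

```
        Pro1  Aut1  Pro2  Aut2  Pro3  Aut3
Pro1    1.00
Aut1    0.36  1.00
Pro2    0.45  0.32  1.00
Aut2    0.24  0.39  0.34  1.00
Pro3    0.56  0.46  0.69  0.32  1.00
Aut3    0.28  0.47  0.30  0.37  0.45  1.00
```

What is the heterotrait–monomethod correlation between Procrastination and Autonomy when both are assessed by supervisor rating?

Different traits, same method: r(Pro2, Aut2) = 0.34.

0.34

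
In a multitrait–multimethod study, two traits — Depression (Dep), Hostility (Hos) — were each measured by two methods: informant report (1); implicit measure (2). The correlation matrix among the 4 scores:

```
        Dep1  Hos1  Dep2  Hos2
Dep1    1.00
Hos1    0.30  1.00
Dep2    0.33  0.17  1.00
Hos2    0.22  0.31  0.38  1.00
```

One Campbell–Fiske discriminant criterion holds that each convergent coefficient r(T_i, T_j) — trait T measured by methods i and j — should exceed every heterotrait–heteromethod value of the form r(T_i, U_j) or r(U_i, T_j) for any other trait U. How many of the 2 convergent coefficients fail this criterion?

0

Checking each validity diagonal entry against its comparison values:
Dep (methods 1·2): 0.33 vs {0.22, 0.17} → pass.
Hos (methods 1·2): 0.31 vs {0.17, 0.22} → pass.
0 of 2 fail.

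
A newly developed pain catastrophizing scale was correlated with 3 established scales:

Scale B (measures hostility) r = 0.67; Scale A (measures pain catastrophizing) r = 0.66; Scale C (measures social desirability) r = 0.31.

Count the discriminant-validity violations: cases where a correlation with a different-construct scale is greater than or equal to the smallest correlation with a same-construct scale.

1

Convergent (same construct = pain catastrophizing): Scale A.
Smallest convergent = 0.66. Discriminant values: 0.67, 0.31; count ≥ 0.66 → 1.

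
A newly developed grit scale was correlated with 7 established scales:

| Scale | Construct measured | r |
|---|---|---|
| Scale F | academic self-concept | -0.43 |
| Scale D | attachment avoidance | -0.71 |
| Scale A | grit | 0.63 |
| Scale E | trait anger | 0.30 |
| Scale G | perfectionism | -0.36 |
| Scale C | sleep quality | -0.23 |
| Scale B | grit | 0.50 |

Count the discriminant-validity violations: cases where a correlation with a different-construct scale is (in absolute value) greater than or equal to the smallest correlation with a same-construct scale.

1

Convergent (same construct = grit): Scale A, Scale B.
Smallest convergent = 0.50. Discriminant |r|: 0.43, 0.71, 0.30, 0.36, 0.23; count ≥ 0.50 → 1.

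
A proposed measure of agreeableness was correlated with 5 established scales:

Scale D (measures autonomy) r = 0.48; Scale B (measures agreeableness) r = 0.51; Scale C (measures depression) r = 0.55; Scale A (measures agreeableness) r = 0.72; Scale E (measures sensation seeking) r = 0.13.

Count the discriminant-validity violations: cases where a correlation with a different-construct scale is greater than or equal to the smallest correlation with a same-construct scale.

Convergent (same construct = agreeableness): Scale B, Scale A.
Smallest convergent = 0.51. Discriminant values: 0.48, 0.55, 0.13; count ≥ 0.51 → 1.

1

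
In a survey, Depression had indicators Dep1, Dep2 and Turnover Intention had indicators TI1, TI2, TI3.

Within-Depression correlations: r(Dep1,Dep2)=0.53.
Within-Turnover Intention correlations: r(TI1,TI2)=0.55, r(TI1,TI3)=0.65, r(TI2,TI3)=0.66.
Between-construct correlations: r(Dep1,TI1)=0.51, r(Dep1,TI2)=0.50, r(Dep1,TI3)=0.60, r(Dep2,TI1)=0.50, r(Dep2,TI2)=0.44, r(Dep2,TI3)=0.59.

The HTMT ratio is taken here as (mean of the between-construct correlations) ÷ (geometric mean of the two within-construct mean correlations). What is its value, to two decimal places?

0.91

Between-construct mean = 3.14/6 = 0.5233.
Mean within-Dep = 0.53/1 = 0.5300; mean within-TI = 1.86/3 = 0.6200.
Geometric mean = √(0.5300 × 0.6200) = 0.5732.
HTMT = 0.5233 / 0.5732 = 0.91.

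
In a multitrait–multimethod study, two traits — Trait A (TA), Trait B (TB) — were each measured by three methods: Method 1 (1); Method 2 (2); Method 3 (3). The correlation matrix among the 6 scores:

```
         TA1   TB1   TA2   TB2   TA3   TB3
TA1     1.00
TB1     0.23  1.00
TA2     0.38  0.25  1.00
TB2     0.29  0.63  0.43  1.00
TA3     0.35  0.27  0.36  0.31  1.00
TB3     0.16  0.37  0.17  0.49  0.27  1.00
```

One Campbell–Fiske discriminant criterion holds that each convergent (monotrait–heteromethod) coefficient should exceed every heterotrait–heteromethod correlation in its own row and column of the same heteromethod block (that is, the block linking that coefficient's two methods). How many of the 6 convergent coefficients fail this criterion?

Checking each validity diagonal entry against its comparison values:
TA (methods 1·2): 0.38 vs {0.29, 0.25} → pass.
TA (methods 1·3): 0.35 vs {0.16, 0.27} → pass.
TA (methods 2·3): 0.36 vs {0.17, 0.31} → pass.
TB (methods 1·2): 0.63 vs {0.25, 0.29} → pass.
TB (methods 1·3): 0.37 vs {0.27, 0.16} → pass.
TB (methods 2·3): 0.49 vs {0.31, 0.17} → pass.
0 of 6 fail.

0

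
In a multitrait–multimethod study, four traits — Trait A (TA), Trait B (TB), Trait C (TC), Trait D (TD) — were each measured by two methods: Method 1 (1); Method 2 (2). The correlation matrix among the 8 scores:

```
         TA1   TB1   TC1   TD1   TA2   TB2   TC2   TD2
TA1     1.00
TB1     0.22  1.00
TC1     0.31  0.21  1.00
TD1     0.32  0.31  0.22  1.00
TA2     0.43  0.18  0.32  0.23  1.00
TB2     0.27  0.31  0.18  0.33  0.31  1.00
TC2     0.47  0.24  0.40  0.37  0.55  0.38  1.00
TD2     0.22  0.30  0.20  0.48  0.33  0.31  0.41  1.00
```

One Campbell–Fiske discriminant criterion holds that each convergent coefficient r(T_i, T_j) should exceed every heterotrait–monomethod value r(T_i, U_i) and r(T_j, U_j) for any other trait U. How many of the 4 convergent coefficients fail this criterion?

3

Convergent coefficients and their comparison sets:
TA (methods 1·2): 0.43 vs {0.22, 0.31, 0.31, 0.55, 0.32, 0.33} → fail.
TB (methods 1·2): 0.31 vs {0.22, 0.31, 0.21, 0.38, 0.31, 0.31} → fail.
TC (methods 1·2): 0.40 vs {0.31, 0.55, 0.21, 0.38, 0.22, 0.41} → fail.
TD (methods 1·2): 0.48 vs {0.32, 0.33, 0.31, 0.31, 0.22, 0.41} → pass.
3 of 4 fail.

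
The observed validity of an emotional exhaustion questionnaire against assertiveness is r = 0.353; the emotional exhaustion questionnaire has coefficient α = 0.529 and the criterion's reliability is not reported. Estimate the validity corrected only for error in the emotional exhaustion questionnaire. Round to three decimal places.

Single correction: r_c = r_obs / √r_xx = 0.353 / √0.529 = 0.353 / 0.7273 ≈ 0.485.

0.485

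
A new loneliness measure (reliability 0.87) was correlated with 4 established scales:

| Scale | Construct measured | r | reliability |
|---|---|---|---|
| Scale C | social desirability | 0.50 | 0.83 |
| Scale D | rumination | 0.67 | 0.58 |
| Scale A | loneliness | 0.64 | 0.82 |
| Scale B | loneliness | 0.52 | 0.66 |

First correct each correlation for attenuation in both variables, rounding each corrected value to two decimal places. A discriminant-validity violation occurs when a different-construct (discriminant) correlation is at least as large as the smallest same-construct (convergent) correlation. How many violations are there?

Disattenuated r (r / √(r_scale · r_new)):
  Scale C (disc): 0.50 / √(0.83·0.87) = 0.59
  Scale D (disc): 0.67 / √(0.58·0.87) = 0.94
  Scale A (conv): 0.64 / √(0.82·0.87) = 0.76
  Scale B (conv): 0.52 / √(0.66·0.87) = 0.69
Smallest convergent = 0.69. Discriminant values: 0.59, 0.94; count ≥ 0.69 → 1.

1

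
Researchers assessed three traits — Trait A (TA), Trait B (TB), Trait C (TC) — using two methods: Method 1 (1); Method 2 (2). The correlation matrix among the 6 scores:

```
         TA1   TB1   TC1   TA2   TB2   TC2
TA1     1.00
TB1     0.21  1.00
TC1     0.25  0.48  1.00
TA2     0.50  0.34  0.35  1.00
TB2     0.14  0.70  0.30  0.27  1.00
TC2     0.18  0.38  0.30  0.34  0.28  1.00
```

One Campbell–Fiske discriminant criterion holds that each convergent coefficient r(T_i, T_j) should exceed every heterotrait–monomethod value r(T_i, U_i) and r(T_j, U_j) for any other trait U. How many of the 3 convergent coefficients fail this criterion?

1

Each convergent coefficient versus the relevant comparison correlations:
TA (methods 1·2): 0.50 vs {0.21, 0.27, 0.25, 0.34} → pass.
TB (methods 1·2): 0.70 vs {0.21, 0.27, 0.48, 0.28} → pass.
TC (methods 1·2): 0.30 vs {0.25, 0.34, 0.48, 0.28} → fail.
1 of 3 fail.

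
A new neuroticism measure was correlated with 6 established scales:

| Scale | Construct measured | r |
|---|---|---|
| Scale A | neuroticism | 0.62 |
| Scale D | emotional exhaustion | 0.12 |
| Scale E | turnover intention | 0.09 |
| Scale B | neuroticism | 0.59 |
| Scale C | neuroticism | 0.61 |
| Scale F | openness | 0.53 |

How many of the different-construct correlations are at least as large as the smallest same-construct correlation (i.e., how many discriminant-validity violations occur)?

0

Convergent (same construct = neuroticism): Scale A, Scale B, Scale C.
Smallest convergent = 0.59. Discriminant values: 0.12, 0.09, 0.53; count ≥ 0.59 → 0.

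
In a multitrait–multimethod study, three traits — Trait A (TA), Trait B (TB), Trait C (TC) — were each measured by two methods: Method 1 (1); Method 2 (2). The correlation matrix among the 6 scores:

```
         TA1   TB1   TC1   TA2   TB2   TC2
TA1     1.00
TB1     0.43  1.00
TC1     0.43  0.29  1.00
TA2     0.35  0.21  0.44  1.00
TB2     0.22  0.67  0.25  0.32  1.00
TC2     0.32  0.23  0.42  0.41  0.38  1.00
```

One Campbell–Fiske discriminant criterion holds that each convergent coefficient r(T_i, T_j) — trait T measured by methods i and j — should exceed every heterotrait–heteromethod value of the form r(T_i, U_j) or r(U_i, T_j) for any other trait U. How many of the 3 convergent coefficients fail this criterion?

Checking each validity diagonal entry against its comparison values:
TA (methods 1·2): 0.35 vs {0.22, 0.21, 0.32, 0.44} → fail.
TB (methods 1·2): 0.67 vs {0.21, 0.22, 0.23, 0.25} → pass.
TC (methods 1·2): 0.42 vs {0.44, 0.32, 0.25, 0.23} → fail.
2 of 3 fail.

2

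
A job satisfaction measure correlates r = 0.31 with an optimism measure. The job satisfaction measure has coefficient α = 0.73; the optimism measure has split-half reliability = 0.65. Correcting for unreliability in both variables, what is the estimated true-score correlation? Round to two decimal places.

0.45

r_true = r_obs / √(r_xx · r_yy) = 0.31 / √(0.73 × 0.65) = 0.31 / √0.4745 = 0.31 / 0.6888 ≈ 0.45.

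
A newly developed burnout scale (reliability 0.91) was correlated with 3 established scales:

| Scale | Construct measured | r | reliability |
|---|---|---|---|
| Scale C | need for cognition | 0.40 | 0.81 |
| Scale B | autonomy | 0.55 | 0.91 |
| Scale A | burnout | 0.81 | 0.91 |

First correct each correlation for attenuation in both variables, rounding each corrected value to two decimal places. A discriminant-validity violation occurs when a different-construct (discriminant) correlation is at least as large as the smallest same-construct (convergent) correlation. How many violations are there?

0

Disattenuated r (r / √(r_scale · r_new)):
  Scale C (disc): 0.40 / √(0.81·0.91) = 0.47
  Scale B (disc): 0.55 / √(0.91·0.91) = 0.60
  Scale A (conv): 0.81 / √(0.91·0.91) = 0.89
Smallest convergent = 0.89. Discriminant values: 0.47, 0.60; count ≥ 0.89 → 0.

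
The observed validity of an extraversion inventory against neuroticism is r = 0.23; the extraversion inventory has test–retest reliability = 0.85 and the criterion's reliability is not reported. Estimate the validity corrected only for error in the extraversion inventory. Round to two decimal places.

Single correction: r_c = r_obs / √r_xx = 0.23 / √0.85 = 0.23 / 0.9220 ≈ 0.25.

0.25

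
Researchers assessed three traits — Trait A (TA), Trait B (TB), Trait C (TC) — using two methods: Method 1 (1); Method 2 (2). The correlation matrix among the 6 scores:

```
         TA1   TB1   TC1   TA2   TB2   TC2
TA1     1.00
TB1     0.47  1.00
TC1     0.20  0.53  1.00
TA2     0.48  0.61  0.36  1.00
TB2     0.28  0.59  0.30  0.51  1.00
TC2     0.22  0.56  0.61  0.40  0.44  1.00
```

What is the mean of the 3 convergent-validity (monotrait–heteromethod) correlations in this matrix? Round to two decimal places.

0.56

Convergent values: 0.48, 0.59, 0.61; mean = 1.68/3 = 0.56.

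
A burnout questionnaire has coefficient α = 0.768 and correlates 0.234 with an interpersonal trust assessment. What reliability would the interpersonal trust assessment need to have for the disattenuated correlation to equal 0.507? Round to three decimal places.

0.277

r_true = r_obs / √(r_xx · r_yy) ⇒ 0.507 = 0.234 / √(0.768 · r_yy).
√(0.768 · r_yy) = 0.234 / 0.507 = 0.4615; 0.768 · r_yy = 0.2130; r_yy = 0.2130 / 0.768 ≈ 0.277.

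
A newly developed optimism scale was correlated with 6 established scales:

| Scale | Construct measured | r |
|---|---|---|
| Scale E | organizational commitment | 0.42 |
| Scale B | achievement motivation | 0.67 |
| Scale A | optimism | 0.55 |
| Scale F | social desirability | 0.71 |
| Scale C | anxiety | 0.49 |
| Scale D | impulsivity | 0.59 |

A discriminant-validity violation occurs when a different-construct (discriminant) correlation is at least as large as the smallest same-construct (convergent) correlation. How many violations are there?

3

Convergent (same construct = optimism): Scale A.
Smallest convergent = 0.55. Discriminant values: 0.42, 0.67, 0.71, 0.49, 0.59; count ≥ 0.55 → 3.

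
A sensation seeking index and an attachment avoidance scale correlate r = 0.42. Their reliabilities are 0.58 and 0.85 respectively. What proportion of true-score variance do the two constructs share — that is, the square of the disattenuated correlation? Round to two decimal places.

0.36

Disattenuated r = 0.42 / √(0.58 × 0.85) = 0.42 / 0.7021 = 0.5982.
Shared true-score variance = 0.5982² = 0.3578 ≈ 0.36.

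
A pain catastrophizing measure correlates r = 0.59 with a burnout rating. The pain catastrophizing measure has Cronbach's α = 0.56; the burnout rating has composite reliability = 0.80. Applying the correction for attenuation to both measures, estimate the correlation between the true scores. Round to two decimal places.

r_true = r_obs / √(r_xx · r_yy) = 0.59 / √(0.56 × 0.80) = 0.59 / √0.4480 = 0.59 / 0.6693 ≈ 0.88.

0.88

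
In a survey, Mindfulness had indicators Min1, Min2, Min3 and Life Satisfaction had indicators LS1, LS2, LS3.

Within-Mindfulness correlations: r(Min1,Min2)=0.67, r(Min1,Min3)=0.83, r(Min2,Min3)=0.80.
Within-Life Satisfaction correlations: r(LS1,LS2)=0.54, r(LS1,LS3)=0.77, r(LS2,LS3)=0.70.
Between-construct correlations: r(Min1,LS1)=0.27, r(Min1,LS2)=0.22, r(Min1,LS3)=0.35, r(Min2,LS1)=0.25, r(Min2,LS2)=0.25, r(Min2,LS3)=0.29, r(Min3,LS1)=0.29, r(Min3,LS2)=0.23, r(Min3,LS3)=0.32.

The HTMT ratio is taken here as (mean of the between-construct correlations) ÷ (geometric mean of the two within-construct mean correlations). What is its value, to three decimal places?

0.383

Between-construct mean = 2.47/9 = 0.2744.
Mean within-Min = 2.30/3 = 0.7667; mean within-LS = 2.01/3 = 0.6700.
Geometric mean = √(0.7667 × 0.6700) = 0.7167.
HTMT = 0.2744 / 0.7167 = 0.383.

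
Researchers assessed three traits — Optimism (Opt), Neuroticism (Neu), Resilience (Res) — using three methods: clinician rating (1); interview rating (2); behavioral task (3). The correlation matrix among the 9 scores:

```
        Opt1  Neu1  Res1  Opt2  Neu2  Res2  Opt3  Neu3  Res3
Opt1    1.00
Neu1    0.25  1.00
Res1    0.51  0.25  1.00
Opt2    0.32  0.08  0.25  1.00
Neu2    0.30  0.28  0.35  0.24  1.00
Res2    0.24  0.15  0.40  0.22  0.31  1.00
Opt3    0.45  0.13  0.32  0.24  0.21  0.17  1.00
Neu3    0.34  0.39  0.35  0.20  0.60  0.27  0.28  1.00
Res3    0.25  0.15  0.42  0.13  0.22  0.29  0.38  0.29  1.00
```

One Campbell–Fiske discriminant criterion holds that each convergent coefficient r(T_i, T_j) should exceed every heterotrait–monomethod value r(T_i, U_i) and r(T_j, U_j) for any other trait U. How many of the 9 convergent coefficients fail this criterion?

Checking each validity diagonal entry against its comparison values:
Opt (methods 1·2): 0.32 vs {0.25, 0.24, 0.51, 0.22} → fail.
Opt (methods 1·3): 0.45 vs {0.25, 0.28, 0.51, 0.38} → fail.
Opt (methods 2·3): 0.24 vs {0.24, 0.28, 0.22, 0.38} → fail.
Neu (methods 1·2): 0.28 vs {0.25, 0.24, 0.25, 0.31} → fail.
Neu (methods 1·3): 0.39 vs {0.25, 0.28, 0.25, 0.29} → pass.
Neu (methods 2·3): 0.60 vs {0.24, 0.28, 0.31, 0.29} → pass.
Res (methods 1·2): 0.40 vs {0.51, 0.22, 0.25, 0.31} → fail.
Res (methods 1·3): 0.42 vs {0.51, 0.38, 0.25, 0.29} → fail.
Res (methods 2·3): 0.29 vs {0.22, 0.38, 0.31, 0.29} → fail.
7 of 9 fail.

7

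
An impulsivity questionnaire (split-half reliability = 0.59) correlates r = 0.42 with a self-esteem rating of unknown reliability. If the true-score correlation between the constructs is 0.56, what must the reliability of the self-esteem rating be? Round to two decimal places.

r_true = r_obs / √(r_xx · r_yy) ⇒ 0.56 = 0.42 / √(0.59 · r_yy).
√(0.59 · r_yy) = 0.42 / 0.56 = 0.7500; 0.59 · r_yy = 0.5625; r_yy = 0.5625 / 0.59 ≈ 0.95.

0.95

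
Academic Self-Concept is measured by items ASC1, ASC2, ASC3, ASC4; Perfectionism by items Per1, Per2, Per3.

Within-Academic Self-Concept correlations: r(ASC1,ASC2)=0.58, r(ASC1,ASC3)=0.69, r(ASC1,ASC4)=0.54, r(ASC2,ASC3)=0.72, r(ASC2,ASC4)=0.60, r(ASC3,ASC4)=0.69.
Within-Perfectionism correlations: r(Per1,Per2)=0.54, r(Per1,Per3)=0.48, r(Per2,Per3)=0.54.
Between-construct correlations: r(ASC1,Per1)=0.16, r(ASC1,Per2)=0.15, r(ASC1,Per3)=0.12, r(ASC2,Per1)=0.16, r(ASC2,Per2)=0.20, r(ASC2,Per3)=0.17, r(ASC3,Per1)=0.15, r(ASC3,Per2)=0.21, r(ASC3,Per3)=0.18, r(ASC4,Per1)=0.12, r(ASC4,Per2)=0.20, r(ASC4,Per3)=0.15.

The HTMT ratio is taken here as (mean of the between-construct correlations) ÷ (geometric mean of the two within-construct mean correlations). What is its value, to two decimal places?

Mean heterotrait r = 1.97/12 = 0.1642.
Mean within-ASC = 3.82/6 = 0.6367; mean within-Per = 1.56/3 = 0.5200.
Geometric mean = √(0.6367 × 0.5200) = 0.5754.
HTMT = 0.1642 / 0.5754 = 0.29.

0.29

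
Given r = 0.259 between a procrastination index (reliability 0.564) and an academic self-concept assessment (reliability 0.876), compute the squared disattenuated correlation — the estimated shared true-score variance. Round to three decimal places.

0.136

Disattenuated r = 0.259 / √(0.564 × 0.876) = 0.259 / 0.7029 = 0.3685.
Shared true-score variance = 0.3685² = 0.1358 ≈ 0.136.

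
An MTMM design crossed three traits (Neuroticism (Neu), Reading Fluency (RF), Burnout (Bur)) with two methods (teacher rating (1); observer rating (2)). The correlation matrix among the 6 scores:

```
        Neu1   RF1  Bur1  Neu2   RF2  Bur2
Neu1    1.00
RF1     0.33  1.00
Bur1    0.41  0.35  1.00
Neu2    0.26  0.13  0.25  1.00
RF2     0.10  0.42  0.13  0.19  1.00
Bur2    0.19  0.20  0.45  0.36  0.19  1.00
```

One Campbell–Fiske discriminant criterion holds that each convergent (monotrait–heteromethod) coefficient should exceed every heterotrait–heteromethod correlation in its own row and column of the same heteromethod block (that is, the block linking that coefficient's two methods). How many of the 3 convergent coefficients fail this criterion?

0

Checking each validity diagonal entry against its comparison values:
Neu (methods 1·2): 0.26 vs {0.10, 0.13, 0.19, 0.25} → pass.
RF (methods 1·2): 0.42 vs {0.13, 0.10, 0.20, 0.13} → pass.
Bur (methods 1·2): 0.45 vs {0.25, 0.19, 0.13, 0.20} → pass.
0 of 3 fail.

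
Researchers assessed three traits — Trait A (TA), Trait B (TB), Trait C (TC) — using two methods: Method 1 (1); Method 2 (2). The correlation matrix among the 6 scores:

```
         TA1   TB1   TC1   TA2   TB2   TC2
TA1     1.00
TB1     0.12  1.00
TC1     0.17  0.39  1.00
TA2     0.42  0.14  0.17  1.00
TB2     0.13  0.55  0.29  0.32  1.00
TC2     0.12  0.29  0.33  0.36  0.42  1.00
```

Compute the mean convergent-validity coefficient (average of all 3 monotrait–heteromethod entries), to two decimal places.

0.43

Convergent values: 0.42, 0.55, 0.33; mean = 1.30/3 = 0.43.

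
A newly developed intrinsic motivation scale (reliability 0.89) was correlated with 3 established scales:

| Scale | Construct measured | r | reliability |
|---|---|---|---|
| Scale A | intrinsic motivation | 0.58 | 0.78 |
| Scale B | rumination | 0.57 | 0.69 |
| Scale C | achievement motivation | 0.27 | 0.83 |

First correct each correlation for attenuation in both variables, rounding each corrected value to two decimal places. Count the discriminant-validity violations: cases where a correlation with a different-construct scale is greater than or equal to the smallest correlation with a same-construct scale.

1

Disattenuated r (r / √(r_scale · r_new)):
  Scale A (conv): 0.58 / √(0.78·0.89) = 0.70
  Scale B (disc): 0.57 / √(0.69·0.89) = 0.73
  Scale C (disc): 0.27 / √(0.83·0.89) = 0.31
Smallest convergent = 0.70. Discriminant values: 0.73, 0.31; count ≥ 0.70 → 1.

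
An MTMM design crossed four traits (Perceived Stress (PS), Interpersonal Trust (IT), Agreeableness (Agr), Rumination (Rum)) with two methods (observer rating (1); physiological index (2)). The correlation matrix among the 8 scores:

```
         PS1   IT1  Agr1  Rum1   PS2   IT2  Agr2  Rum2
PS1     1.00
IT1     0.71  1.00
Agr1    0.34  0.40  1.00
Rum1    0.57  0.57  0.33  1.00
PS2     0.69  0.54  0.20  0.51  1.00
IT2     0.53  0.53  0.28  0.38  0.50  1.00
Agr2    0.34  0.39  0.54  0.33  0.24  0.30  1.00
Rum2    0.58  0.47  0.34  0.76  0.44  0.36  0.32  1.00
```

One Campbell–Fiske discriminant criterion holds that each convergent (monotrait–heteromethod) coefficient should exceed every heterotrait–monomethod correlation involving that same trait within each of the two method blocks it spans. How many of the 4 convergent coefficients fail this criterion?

2

Convergent coefficients and their comparison sets:
PS (methods 1·2): 0.69 vs {0.71, 0.50, 0.34, 0.24, 0.57, 0.44} → fail.
IT (methods 1·2): 0.53 vs {0.71, 0.50, 0.40, 0.30, 0.57, 0.36} → fail.
Agr (methods 1·2): 0.54 vs {0.34, 0.24, 0.40, 0.30, 0.33, 0.32} → pass.
Rum (methods 1·2): 0.76 vs {0.57, 0.44, 0.57, 0.36, 0.33, 0.32} → pass.
2 of 4 fail.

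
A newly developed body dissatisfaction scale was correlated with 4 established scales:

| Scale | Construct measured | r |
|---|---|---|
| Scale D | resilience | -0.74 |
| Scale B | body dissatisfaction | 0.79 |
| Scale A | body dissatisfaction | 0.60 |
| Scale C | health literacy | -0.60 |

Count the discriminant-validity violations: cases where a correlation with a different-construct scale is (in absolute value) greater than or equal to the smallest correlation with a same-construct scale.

Convergent (same construct = body dissatisfaction): Scale B, Scale A.
Smallest convergent = 0.60. Discriminant |r|: 0.74, 0.60; count ≥ 0.60 → 2.

2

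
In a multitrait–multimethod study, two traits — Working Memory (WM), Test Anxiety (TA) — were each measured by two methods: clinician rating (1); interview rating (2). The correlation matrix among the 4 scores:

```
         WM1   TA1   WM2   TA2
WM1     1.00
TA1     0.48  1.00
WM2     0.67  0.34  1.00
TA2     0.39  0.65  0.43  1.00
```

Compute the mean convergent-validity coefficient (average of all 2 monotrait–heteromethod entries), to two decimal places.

Convergent values: 0.67, 0.65; mean = 1.32/2 = 0.66.

0.66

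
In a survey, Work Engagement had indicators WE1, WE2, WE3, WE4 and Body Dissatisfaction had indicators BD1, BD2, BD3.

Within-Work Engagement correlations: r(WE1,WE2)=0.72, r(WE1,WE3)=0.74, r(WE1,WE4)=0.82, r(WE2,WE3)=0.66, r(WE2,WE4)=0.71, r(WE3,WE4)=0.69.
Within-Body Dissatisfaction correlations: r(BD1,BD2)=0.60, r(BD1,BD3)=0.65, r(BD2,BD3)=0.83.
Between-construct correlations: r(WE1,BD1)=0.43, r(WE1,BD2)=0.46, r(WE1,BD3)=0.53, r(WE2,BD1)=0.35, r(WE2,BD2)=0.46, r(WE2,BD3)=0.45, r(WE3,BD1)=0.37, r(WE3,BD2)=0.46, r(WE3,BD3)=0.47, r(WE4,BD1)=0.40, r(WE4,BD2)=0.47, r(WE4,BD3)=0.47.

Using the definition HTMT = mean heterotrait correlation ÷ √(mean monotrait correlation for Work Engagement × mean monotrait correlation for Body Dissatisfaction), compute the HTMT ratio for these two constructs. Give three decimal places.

Between-construct mean = 5.32/12 = 0.4433.
Mean within-WE = 4.34/6 = 0.7233; mean within-BD = 2.08/3 = 0.6933.
Geometric mean = √(0.7233 × 0.6933) = 0.7081.
HTMT = 0.4433 / 0.7081 = 0.626.

0.626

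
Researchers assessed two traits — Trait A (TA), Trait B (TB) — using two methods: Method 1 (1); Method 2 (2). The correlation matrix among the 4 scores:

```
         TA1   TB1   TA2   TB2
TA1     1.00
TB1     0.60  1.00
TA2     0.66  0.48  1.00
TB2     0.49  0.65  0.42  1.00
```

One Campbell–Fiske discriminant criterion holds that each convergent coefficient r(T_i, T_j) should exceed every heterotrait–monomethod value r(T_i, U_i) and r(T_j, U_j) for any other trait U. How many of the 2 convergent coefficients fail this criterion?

Convergent coefficients and their comparison sets:
TA (methods 1·2): 0.66 vs {0.60, 0.42} → pass.
TB (methods 1·2): 0.65 vs {0.60, 0.42} → pass.
0 of 2 fail.

0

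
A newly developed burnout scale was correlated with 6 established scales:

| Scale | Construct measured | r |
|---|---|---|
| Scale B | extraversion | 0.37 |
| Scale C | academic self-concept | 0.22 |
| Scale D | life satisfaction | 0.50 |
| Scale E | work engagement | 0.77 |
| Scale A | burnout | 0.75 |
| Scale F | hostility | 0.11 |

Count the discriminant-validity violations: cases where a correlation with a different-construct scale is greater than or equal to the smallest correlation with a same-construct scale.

Convergent (same construct = burnout): Scale A.
Smallest convergent = 0.75. Discriminant values: 0.37, 0.22, 0.50, 0.77, 0.11; count ≥ 0.75 → 1.

1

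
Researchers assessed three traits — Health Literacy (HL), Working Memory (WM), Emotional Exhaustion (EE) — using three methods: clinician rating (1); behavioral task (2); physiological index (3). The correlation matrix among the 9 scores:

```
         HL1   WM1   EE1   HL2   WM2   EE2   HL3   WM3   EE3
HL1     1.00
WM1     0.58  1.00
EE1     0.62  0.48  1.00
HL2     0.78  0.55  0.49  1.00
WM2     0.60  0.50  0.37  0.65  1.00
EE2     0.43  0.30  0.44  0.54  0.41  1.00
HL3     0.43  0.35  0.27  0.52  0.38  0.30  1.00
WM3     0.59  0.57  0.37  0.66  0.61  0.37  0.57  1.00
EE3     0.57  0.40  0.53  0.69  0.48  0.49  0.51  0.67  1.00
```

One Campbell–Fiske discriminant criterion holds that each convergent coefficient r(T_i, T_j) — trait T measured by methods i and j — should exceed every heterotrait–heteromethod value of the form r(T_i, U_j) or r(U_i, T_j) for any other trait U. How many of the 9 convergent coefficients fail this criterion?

Each convergent coefficient versus the relevant comparison correlations:
HL (methods 1·2): 0.78 vs {0.60, 0.55, 0.43, 0.49} → pass.
HL (methods 1·3): 0.43 vs {0.59, 0.35, 0.57, 0.27} → fail.
HL (methods 2·3): 0.52 vs {0.66, 0.38, 0.69, 0.30} → fail.
WM (methods 1·2): 0.50 vs {0.55, 0.60, 0.30, 0.37} → fail.
WM (methods 1·3): 0.57 vs {0.35, 0.59, 0.40, 0.37} → fail.
WM (methods 2·3): 0.61 vs {0.38, 0.66, 0.48, 0.37} → fail.
EE (methods 1·2): 0.44 vs {0.49, 0.43, 0.37, 0.30} → fail.
EE (methods 1·3): 0.53 vs {0.27, 0.57, 0.37, 0.40} → fail.
EE (methods 2·3): 0.49 vs {0.30, 0.69, 0.37, 0.48} → fail.
8 of 9 fail.

8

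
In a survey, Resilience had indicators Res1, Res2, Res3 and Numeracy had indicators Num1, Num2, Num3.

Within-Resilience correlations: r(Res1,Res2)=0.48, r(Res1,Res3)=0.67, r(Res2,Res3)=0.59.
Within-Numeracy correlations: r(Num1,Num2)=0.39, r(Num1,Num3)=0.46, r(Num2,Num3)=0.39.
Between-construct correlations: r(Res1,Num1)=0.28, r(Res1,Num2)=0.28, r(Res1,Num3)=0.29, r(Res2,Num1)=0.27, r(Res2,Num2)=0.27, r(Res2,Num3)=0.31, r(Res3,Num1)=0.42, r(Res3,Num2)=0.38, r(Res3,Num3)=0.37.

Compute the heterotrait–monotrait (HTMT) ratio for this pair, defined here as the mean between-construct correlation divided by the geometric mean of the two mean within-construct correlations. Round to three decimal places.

Mean between = 2.87/9 = 0.3189.
Mean within-Res = 1.74/3 = 0.5800; mean within-Num = 1.24/3 = 0.4133.
Geometric mean = √(0.5800 × 0.4133) = 0.4896.
HTMT = 0.3189 / 0.4896 = 0.651.

0.651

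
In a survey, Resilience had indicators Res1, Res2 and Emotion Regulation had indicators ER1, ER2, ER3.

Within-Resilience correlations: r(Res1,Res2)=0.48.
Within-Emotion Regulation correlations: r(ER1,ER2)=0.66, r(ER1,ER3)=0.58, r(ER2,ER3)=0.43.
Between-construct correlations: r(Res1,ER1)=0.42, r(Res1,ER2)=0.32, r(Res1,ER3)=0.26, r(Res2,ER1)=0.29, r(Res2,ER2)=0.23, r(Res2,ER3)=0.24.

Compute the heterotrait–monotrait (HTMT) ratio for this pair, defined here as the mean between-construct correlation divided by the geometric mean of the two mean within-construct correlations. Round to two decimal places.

0.57

Mean between = 1.76/6 = 0.2933.
Mean within-Res = 0.48/1 = 0.4800; mean within-ER = 1.67/3 = 0.5567.
Geometric mean = √(0.4800 × 0.5567) = 0.5169.
HTMT = 0.2933 / 0.5169 = 0.57.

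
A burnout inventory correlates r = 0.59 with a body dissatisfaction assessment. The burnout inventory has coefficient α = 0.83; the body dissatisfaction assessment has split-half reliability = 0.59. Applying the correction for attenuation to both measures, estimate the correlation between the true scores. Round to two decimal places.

0.84

r_true = r_obs / √(r_xx · r_yy) = 0.59 / √(0.83 × 0.59) = 0.59 / √0.4897 = 0.59 / 0.6998 ≈ 0.84.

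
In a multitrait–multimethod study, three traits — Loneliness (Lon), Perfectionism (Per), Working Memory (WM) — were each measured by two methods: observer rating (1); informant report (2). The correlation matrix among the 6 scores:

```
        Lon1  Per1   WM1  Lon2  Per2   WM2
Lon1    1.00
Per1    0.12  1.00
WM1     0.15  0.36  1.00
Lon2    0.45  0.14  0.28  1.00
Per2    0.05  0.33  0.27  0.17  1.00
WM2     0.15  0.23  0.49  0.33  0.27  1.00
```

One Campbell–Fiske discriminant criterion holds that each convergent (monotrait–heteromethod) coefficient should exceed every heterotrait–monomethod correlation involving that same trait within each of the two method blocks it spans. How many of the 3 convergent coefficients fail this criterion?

1

Convergent coefficients and their comparison sets:
Lon (methods 1·2): 0.45 vs {0.12, 0.17, 0.15, 0.33} → pass.
Per (methods 1·2): 0.33 vs {0.12, 0.17, 0.36, 0.27} → fail.
WM (methods 1·2): 0.49 vs {0.15, 0.33, 0.36, 0.27} → pass.
1 of 3 fail.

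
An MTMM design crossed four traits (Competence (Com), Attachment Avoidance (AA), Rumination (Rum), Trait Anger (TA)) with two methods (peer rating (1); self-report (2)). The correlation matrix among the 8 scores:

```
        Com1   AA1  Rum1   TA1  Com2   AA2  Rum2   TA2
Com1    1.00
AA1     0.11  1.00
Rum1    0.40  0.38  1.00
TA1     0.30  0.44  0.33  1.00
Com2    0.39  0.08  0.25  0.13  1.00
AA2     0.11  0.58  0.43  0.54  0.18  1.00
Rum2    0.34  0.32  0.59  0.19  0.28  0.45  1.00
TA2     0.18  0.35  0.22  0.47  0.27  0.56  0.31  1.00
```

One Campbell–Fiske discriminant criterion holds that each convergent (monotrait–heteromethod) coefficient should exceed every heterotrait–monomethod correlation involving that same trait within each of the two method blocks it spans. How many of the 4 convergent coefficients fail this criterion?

2

Each convergent coefficient versus the relevant comparison correlations:
Com (methods 1·2): 0.39 vs {0.11, 0.18, 0.40, 0.28, 0.30, 0.27} → fail.
AA (methods 1·2): 0.58 vs {0.11, 0.18, 0.38, 0.45, 0.44, 0.56} → pass.
Rum (methods 1·2): 0.59 vs {0.40, 0.28, 0.38, 0.45, 0.33, 0.31} → pass.
TA (methods 1·2): 0.47 vs {0.30, 0.27, 0.44, 0.56, 0.33, 0.31} → fail.
2 of 4 fail.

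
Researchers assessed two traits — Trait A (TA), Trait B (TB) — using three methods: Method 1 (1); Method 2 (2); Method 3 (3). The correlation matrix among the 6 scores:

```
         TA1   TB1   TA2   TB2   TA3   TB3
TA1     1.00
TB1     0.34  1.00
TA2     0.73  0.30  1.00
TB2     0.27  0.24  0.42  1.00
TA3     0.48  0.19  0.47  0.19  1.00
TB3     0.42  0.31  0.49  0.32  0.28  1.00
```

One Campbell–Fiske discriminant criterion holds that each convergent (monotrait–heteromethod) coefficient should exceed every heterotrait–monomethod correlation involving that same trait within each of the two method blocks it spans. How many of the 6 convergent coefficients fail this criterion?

3

Each convergent coefficient versus the relevant comparison correlations:
TA (methods 1·2): 0.73 vs {0.34, 0.42} → pass.
TA (methods 1·3): 0.48 vs {0.34, 0.28} → pass.
TA (methods 2·3): 0.47 vs {0.42, 0.28} → pass.
TB (methods 1·2): 0.24 vs {0.34, 0.42} → fail.
TB (methods 1·3): 0.31 vs {0.34, 0.28} → fail.
TB (methods 2·3): 0.32 vs {0.42, 0.28} → fail.
3 of 6 fail.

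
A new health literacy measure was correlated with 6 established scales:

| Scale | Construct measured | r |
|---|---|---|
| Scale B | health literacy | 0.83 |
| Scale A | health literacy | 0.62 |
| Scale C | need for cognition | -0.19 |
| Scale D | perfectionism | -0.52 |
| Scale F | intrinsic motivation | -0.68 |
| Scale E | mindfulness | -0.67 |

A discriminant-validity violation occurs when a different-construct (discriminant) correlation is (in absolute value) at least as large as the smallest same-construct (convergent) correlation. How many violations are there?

Convergent (same construct = health literacy): Scale B, Scale A.
Smallest convergent = 0.62. Discriminant |r|: 0.19, 0.52, 0.68, 0.67; count ≥ 0.62 → 2.

2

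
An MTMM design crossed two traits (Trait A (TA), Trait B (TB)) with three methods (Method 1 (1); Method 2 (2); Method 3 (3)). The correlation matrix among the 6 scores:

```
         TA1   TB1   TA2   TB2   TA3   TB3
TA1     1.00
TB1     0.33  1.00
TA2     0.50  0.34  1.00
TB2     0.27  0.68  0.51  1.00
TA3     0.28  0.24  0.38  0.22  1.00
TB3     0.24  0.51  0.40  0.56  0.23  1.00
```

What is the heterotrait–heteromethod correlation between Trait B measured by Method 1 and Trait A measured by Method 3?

Different traits and methods: r(TB1, TA3) = 0.24.

0.24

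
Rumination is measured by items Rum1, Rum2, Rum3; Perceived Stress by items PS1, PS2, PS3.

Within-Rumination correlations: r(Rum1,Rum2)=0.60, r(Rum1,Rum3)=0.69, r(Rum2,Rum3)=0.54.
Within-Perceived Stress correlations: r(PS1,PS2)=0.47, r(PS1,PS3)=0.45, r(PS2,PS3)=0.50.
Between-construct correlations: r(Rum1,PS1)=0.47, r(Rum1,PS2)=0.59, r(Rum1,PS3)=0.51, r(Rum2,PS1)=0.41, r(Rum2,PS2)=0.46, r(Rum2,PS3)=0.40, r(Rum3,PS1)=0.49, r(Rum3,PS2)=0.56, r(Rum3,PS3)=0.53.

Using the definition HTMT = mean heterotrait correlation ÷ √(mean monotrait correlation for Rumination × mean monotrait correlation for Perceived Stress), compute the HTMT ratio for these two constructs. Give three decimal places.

0.914

Mean between = 4.42/9 = 0.4911.
Mean within-Rum = 1.83/3 = 0.6100; mean within-PS = 1.42/3 = 0.4733.
Geometric mean = √(0.6100 × 0.4733) = 0.5373.
HTMT = 0.4911 / 0.5373 = 0.914.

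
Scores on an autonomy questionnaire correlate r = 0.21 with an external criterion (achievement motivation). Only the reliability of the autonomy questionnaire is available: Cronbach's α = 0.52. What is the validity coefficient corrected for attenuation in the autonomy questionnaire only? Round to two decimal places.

0.29

Single correction: r_c = r_obs / √r_xx = 0.21 / √0.52 = 0.21 / 0.7211 ≈ 0.29.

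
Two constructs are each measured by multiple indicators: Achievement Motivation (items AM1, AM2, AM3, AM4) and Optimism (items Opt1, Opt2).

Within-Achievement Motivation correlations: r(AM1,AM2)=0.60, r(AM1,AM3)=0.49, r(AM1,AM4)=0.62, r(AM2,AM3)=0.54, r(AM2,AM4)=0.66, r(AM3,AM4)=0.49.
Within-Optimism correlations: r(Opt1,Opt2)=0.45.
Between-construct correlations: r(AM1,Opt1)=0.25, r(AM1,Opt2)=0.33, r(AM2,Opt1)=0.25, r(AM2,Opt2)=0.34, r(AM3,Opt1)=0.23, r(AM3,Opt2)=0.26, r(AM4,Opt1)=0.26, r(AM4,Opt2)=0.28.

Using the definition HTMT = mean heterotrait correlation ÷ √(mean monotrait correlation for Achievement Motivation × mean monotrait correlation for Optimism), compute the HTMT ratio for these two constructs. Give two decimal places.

Between-construct mean = 2.20/8 = 0.2750.
Mean within-AM = 3.40/6 = 0.5667; mean within-Opt = 0.45/1 = 0.4500.
Geometric mean = √(0.5667 × 0.4500) = 0.5050.
HTMT = 0.2750 / 0.5050 = 0.54.

0.54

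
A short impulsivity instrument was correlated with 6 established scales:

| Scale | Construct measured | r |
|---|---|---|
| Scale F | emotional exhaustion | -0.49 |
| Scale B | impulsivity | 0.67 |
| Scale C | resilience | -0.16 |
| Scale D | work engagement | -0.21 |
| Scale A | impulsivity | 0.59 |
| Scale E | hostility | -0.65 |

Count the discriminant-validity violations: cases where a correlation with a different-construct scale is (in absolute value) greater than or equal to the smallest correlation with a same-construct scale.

Convergent (same construct = impulsivity): Scale B, Scale A.
Smallest convergent = 0.59. Discriminant |r|: 0.49, 0.16, 0.21, 0.65; count ≥ 0.59 → 1.

1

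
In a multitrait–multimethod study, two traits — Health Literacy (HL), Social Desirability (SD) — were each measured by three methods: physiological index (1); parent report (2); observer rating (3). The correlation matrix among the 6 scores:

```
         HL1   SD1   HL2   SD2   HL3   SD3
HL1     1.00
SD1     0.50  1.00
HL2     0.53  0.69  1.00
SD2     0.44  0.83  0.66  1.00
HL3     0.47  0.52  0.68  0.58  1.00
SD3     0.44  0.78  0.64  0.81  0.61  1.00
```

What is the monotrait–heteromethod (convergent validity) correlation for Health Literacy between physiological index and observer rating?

0.47

Same trait (HL), different methods: r(HL1, HL3) = 0.47.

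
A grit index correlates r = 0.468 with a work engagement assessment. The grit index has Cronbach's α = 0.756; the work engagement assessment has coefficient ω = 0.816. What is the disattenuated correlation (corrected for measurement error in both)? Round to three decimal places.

r_true = r_obs / √(r_xx · r_yy) = 0.468 / √(0.756 × 0.816) = 0.468 / √0.616896 = 0.468 / 0.7854 ≈ 0.596.

0.596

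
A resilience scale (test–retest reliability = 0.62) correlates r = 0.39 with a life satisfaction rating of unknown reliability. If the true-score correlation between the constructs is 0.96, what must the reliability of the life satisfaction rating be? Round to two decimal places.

0.27

r_true = r_obs / √(r_xx · r_yy) ⇒ 0.96 = 0.39 / √(0.62 · r_yy).
√(0.62 · r_yy) = 0.39 / 0.96 = 0.4063; 0.62 · r_yy = 0.1651; r_yy = 0.1651 / 0.62 ≈ 0.27.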